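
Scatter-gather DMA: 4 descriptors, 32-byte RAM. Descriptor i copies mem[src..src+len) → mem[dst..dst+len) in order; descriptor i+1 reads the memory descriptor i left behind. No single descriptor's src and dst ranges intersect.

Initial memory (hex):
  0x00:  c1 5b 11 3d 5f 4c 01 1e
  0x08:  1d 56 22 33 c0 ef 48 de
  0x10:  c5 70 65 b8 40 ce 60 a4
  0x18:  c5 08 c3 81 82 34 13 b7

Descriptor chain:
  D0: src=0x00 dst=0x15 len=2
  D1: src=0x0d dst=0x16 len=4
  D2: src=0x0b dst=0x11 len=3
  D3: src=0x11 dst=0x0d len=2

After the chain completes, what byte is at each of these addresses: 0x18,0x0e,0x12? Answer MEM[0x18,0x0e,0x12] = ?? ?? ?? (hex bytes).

MEM[0x18,0x0e,0x12] = de c0 c0

D0: mem[0x15..0x16] <- [c1 5b]
D1: mem[0x16..0x19] <- [ef 48 de c5]
D2: mem[0x11..0x13] <- [33 c0 ef]
D3: mem[0x0d..0x0e] <- [33 c0]
query mem[0x18]=0xde, mem[0x0e]=0xc0, mem[0x12]=0xc0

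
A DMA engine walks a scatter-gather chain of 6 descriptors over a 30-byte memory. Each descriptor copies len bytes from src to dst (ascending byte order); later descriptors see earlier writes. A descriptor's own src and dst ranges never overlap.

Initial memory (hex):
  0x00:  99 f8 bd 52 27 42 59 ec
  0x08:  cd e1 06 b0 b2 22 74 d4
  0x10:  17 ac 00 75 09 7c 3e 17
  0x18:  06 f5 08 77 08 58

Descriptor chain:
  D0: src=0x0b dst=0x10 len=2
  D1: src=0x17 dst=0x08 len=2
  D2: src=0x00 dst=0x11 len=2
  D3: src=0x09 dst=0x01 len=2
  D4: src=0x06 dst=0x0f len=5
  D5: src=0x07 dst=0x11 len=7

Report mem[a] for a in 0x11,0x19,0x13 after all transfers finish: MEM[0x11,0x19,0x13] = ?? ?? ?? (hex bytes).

MEM[0x11,0x19,0x13] = ec f5 06

  after D0: wrote 2B at 0x10 = b0b2
  after D1: wrote 2B at 0x08 = 1706
  after D2: wrote 2B at 0x11 = 99f8
  after D3: wrote 2B at 0x01 = 0606
  after D4: wrote 5B at 0x0f = 59ec170606
  after D5: wrote 7B at 0x11 = ec170606b0b222
query mem[0x11]=0xec, mem[0x19]=0xf5, mem[0x13]=0x06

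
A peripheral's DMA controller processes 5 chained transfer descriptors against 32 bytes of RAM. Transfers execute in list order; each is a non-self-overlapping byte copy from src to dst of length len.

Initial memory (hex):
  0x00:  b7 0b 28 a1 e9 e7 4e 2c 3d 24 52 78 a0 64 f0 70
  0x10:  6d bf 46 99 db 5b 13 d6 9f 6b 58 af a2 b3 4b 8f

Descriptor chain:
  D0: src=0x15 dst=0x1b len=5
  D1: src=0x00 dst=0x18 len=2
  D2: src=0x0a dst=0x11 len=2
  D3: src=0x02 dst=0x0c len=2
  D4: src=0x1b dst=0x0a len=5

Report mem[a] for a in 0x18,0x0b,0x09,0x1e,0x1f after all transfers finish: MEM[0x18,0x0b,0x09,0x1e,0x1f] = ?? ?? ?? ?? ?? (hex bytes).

MEM[0x18,0x0b,0x09,0x1e,0x1f] = b7 13 24 9f 6b

  after D0: wrote 5B at 0x1b = 5b13d69f6b
  after D1: wrote 2B at 0x18 = b70b
  after D2: wrote 2B at 0x11 = 5278
  after D3: wrote 2B at 0x0c = 28a1
  after D4: wrote 5B at 0x0a = 5b13d69f6b
query mem[0x18]=0xb7, mem[0x0b]=0x13, mem[0x09]=0x24, mem[0x1e]=0x9f, mem[0x1f]=0x6b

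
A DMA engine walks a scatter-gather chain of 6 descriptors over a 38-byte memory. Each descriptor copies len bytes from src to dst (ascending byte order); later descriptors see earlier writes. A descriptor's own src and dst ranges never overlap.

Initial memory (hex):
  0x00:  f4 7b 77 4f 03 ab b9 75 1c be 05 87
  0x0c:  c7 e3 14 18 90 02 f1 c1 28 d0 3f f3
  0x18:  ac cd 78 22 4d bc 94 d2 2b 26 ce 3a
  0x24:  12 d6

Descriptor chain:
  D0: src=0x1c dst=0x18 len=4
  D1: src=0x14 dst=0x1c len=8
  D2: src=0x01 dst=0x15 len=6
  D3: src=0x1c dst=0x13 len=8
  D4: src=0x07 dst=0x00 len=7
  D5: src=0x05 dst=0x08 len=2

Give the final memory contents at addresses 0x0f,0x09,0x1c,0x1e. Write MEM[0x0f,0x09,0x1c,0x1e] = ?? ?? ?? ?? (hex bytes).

MEM[0x0f,0x09,0x1c,0x1e] = 18 e3 28 3f

  after D0: wrote 4B at 0x18 = 4dbc94d2
  after D1: wrote 8B at 0x1c = 28d03ff34dbc94d2
  after D2: wrote 6B at 0x15 = 7b774f03abb9
  after D3: wrote 8B at 0x13 = 28d03ff34dbc94d2
  after D4: wrote 7B at 0x00 = 751cbe0587c7e3
  after D5: wrote 2B at 0x08 = c7e3
query mem[0x0f]=0x18, mem[0x09]=0xe3, mem[0x1c]=0x28, mem[0x1e]=0x3f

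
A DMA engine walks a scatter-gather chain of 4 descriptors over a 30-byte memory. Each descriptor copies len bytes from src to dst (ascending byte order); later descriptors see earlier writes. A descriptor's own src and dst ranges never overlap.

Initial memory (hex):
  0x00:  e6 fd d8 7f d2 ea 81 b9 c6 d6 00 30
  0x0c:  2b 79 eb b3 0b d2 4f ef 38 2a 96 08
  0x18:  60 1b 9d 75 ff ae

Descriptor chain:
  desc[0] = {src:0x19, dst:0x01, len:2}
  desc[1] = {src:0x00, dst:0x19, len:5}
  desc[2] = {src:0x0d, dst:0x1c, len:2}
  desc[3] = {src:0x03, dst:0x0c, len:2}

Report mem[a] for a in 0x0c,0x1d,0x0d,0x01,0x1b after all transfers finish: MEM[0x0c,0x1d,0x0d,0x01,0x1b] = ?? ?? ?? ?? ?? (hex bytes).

MEM[0x0c,0x1d,0x0d,0x01,0x1b] = 7f eb d2 1b 9d

[0] 0x19->0x01 len=2 : 1b 9d
[1] 0x00->0x19 len=5 : e6 1b 9d 7f d2
[2] 0x0d->0x1c len=2 : 79 eb
[3] 0x03->0x0c len=2 : 7f d2
query mem[0x0c]=0x7f, mem[0x1d]=0xeb, mem[0x0d]=0xd2, mem[0x01]=0x1b, mem[0x1b]=0x9d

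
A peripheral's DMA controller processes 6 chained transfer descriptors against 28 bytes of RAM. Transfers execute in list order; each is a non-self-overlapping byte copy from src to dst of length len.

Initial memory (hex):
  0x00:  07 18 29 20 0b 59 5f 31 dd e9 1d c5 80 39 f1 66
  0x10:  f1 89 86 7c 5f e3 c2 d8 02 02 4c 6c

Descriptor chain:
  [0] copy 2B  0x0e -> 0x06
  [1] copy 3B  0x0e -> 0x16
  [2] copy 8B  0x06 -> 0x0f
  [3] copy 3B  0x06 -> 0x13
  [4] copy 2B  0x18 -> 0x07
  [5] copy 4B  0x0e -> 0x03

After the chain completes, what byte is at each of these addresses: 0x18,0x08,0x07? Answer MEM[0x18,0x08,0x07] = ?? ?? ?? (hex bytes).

D0: mem[0x06..0x07] <- [f1 66]
D1: mem[0x16..0x18] <- [f1 66 f1]
D2: mem[0x0f..0x16] <- [f1 66 dd e9 1d c5 80 39]
D3: mem[0x13..0x15] <- [f1 66 dd]
D4: mem[0x07..0x08] <- [f1 02]
D5: mem[0x03..0x06] <- [f1 f1 66 dd]
query mem[0x18]=0xf1, mem[0x08]=0x02, mem[0x07]=0xf1

MEM[0x18,0x08,0x07] = f1 02 f1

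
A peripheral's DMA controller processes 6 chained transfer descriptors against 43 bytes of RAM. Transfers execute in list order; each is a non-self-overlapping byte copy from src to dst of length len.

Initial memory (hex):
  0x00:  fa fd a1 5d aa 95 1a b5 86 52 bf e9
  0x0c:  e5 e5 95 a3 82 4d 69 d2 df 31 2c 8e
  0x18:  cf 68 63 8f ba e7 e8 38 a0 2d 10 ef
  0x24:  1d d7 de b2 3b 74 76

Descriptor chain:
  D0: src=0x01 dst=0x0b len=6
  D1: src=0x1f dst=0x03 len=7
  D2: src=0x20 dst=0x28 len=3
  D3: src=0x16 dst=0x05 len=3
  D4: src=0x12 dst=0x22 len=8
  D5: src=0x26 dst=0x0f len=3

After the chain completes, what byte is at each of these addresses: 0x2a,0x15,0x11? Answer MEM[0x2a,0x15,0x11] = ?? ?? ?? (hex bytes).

D0: mem[0x0b..0x10] <- [fd a1 5d aa 95 1a]
D1: mem[0x03..0x09] <- [38 a0 2d 10 ef 1d d7]
D2: mem[0x28..0x2a] <- [a0 2d 10]
D3: mem[0x05..0x07] <- [2c 8e cf]
D4: mem[0x22..0x29] <- [69 d2 df 31 2c 8e cf 68]
D5: mem[0x0f..0x11] <- [2c 8e cf]
query mem[0x2a]=0x10, mem[0x15]=0x31, mem[0x11]=0xcf

MEM[0x2a,0x15,0x11] = 10 31 cf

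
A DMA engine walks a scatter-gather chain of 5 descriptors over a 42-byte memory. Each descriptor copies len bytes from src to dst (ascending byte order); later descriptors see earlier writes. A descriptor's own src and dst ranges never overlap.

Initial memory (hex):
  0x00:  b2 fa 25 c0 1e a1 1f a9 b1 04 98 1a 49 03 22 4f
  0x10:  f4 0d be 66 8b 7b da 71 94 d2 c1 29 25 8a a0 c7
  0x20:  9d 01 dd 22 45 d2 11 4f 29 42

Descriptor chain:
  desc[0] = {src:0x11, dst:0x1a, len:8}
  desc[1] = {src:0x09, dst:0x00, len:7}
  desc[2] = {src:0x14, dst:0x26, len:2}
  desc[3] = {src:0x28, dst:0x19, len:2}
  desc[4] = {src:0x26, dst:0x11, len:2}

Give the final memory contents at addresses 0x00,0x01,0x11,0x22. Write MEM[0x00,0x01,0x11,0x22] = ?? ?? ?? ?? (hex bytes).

MEM[0x00,0x01,0x11,0x22] = 04 98 8b dd

[0] 0x11->0x1a len=8 : 0d be 66 8b 7b da 71 94
[1] 0x09->0x00 len=7 : 04 98 1a 49 03 22 4f
[2] 0x14->0x26 len=2 : 8b 7b
[3] 0x28->0x19 len=2 : 29 42
[4] 0x26->0x11 len=2 : 8b 7b
query mem[0x00]=0x04, mem[0x01]=0x98, mem[0x11]=0x8b, mem[0x22]=0xdd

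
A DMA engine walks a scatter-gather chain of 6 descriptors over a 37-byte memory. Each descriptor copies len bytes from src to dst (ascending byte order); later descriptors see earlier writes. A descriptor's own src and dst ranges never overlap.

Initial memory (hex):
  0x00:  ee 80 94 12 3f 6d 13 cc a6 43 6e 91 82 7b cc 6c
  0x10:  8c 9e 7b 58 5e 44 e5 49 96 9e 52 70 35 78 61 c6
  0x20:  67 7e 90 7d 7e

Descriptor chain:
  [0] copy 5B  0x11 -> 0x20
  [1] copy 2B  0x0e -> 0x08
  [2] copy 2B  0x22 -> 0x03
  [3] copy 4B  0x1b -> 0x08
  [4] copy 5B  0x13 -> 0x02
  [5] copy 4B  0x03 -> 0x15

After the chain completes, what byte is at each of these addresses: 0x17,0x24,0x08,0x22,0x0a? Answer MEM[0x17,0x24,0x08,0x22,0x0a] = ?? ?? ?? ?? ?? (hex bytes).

#0 dst[0x20+5] := {0x9e,0x7b,0x58,0x5e,0x44}
#1 dst[0x08+2] := {0xcc,0x6c}
#2 dst[0x03+2] := {0x58,0x5e}
#3 dst[0x08+4] := {0x70,0x35,0x78,0x61}
#4 dst[0x02+5] := {0x58,0x5e,0x44,0xe5,0x49}
#5 dst[0x15+4] := {0x5e,0x44,0xe5,0x49}
query mem[0x17]=0xe5, mem[0x24]=0x44, mem[0x08]=0x70, mem[0x22]=0x58, mem[0x0a]=0x78

MEM[0x17,0x24,0x08,0x22,0x0a] = e5 44 70 58 78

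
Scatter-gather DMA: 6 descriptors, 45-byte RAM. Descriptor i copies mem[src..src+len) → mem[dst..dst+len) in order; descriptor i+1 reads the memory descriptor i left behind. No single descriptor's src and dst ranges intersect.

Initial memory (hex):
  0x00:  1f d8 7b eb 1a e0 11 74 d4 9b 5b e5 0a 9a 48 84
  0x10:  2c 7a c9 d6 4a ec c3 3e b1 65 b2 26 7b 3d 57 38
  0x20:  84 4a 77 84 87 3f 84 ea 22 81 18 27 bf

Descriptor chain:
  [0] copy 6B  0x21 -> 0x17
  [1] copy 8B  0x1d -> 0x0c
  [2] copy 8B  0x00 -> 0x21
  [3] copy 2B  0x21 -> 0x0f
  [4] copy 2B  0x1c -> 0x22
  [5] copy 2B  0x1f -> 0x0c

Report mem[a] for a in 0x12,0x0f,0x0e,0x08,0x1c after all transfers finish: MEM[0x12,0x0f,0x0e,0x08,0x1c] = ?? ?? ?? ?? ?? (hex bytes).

MEM[0x12,0x0f,0x0e,0x08,0x1c] = 84 1f 38 d4 84

D0: mem[0x17..0x1c] <- [4a 77 84 87 3f 84]
D1: mem[0x0c..0x13] <- [3d 57 38 84 4a 77 84 87]
D2: mem[0x21..0x28] <- [1f d8 7b eb 1a e0 11 74]
D3: mem[0x0f..0x10] <- [1f d8]
D4: mem[0x22..0x23] <- [84 3d]
D5: mem[0x0c..0x0d] <- [38 84]
query mem[0x12]=0x84, mem[0x0f]=0x1f, mem[0x0e]=0x38, mem[0x08]=0xd4, mem[0x1c]=0x84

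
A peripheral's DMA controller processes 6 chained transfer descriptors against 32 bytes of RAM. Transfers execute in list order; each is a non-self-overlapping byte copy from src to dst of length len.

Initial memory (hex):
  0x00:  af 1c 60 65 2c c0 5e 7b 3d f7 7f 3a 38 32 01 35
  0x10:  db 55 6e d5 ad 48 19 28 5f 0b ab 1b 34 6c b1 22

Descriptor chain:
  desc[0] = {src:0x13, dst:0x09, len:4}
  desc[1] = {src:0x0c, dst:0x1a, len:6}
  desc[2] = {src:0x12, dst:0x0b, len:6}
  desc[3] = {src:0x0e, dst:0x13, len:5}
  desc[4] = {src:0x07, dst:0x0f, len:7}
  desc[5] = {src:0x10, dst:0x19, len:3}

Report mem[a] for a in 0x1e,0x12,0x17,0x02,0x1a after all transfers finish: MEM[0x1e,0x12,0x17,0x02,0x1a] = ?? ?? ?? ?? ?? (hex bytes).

MEM[0x1e,0x12,0x17,0x02,0x1a] = db ad 6e 60 d5

D0: mem[0x09..0x0c] <- [d5 ad 48 19]
D1: mem[0x1a..0x1f] <- [19 32 01 35 db 55]
D2: mem[0x0b..0x10] <- [6e d5 ad 48 19 28]
D3: mem[0x13..0x17] <- [48 19 28 55 6e]
D4: mem[0x0f..0x15] <- [7b 3d d5 ad 6e d5 ad]
D5: mem[0x19..0x1b] <- [3d d5 ad]
query mem[0x1e]=0xdb, mem[0x12]=0xad, mem[0x17]=0x6e, mem[0x02]=0x60, mem[0x1a]=0xd5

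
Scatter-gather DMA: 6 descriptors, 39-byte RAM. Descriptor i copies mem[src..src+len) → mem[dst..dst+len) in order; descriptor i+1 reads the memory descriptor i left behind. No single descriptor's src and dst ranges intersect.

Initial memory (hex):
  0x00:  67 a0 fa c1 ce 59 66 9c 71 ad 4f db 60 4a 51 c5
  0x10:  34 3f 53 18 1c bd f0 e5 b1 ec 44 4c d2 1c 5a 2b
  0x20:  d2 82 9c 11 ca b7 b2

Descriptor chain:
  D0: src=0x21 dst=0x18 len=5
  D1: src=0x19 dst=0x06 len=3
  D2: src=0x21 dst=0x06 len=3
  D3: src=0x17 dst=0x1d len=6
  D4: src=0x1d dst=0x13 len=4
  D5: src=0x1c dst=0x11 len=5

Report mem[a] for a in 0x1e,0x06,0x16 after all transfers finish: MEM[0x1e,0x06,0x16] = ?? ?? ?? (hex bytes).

MEM[0x1e,0x06,0x16] = 82 82 11

D0: mem[0x18..0x1c] <- [82 9c 11 ca b7]
D1: mem[0x06..0x08] <- [9c 11 ca]
D2: mem[0x06..0x08] <- [82 9c 11]
D3: mem[0x1d..0x22] <- [e5 82 9c 11 ca b7]
D4: mem[0x13..0x16] <- [e5 82 9c 11]
D5: mem[0x11..0x15] <- [b7 e5 82 9c 11]
query mem[0x1e]=0x82, mem[0x06]=0x82, mem[0x16]=0x11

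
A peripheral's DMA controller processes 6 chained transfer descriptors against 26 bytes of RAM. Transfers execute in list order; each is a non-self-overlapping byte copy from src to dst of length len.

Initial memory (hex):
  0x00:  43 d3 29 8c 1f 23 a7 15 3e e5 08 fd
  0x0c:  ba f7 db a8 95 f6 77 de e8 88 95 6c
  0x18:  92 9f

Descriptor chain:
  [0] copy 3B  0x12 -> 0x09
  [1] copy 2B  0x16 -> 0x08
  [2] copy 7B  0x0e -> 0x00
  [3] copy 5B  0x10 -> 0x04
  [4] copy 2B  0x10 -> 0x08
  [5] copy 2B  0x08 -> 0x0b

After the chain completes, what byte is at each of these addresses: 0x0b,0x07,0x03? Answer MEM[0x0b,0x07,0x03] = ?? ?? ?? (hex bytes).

  after D0: wrote 3B at 0x09 = 77dee8
  after D1: wrote 2B at 0x08 = 956c
  after D2: wrote 7B at 0x00 = dba895f677dee8
  after D3: wrote 5B at 0x04 = 95f677dee8
  after D4: wrote 2B at 0x08 = 95f6
  after D5: wrote 2B at 0x0b = 95f6
query mem[0x0b]=0x95, mem[0x07]=0xde, mem[0x03]=0xf6

MEM[0x0b,0x07,0x03] = 95 de f6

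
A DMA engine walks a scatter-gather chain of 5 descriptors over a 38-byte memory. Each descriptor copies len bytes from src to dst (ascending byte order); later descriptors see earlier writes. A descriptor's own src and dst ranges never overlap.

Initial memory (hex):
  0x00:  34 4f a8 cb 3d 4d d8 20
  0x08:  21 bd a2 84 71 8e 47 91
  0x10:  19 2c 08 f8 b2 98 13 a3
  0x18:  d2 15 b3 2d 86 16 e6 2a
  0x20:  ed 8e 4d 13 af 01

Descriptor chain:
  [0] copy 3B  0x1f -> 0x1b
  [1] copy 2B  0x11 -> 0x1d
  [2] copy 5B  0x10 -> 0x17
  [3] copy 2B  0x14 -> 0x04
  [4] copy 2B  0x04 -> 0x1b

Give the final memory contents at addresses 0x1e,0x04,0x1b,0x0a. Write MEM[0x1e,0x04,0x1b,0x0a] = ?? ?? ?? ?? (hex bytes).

MEM[0x1e,0x04,0x1b,0x0a] = 08 b2 b2 a2

#0 dst[0x1b+3] := {0x2a,0xed,0x8e}
#1 dst[0x1d+2] := {0x2c,0x08}
#2 dst[0x17+5] := {0x19,0x2c,0x08,0xf8,0xb2}
#3 dst[0x04+2] := {0xb2,0x98}
#4 dst[0x1b+2] := {0xb2,0x98}
query mem[0x1e]=0x08, mem[0x04]=0xb2, mem[0x1b]=0xb2, mem[0x0a]=0xa2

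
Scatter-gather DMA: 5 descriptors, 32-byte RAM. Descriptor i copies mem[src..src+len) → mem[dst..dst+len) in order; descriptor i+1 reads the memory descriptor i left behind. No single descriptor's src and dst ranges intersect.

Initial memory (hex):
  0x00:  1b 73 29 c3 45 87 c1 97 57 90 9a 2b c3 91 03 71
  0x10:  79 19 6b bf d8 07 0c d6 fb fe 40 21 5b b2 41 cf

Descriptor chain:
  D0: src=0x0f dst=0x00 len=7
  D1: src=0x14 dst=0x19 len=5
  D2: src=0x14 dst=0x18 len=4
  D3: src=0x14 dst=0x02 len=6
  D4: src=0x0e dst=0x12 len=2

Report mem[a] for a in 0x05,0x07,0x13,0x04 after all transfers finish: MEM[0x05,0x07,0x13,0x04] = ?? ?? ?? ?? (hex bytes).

#0 dst[0x00+7] := {0x71,0x79,0x19,0x6b,0xbf,0xd8,0x07}
#1 dst[0x19+5] := {0xd8,0x07,0x0c,0xd6,0xfb}
#2 dst[0x18+4] := {0xd8,0x07,0x0c,0xd6}
#3 dst[0x02+6] := {0xd8,0x07,0x0c,0xd6,0xd8,0x07}
#4 dst[0x12+2] := {0x03,0x71}
query mem[0x05]=0xd6, mem[0x07]=0x07, mem[0x13]=0x71, mem[0x04]=0x0c

MEM[0x05,0x07,0x13,0x04] = d6 07 71 0c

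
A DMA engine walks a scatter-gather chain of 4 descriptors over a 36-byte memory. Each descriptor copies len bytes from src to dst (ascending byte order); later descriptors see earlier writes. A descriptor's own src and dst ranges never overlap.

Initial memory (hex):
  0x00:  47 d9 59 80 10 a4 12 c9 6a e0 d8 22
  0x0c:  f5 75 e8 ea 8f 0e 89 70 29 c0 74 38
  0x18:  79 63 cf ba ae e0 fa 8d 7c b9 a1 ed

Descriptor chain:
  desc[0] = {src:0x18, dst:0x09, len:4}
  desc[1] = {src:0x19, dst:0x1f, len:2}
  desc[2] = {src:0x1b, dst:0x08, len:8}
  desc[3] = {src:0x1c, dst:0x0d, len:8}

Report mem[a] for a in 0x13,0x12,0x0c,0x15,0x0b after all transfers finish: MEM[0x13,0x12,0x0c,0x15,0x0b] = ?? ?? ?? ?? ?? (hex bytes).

  after D0: wrote 4B at 0x09 = 7963cfba
  after D1: wrote 2B at 0x1f = 63cf
  after D2: wrote 8B at 0x08 = baaee0fa63cfb9a1
  after D3: wrote 8B at 0x0d = aee0fa63cfb9a1ed
query mem[0x13]=0xa1, mem[0x12]=0xb9, mem[0x0c]=0x63, mem[0x15]=0xc0, mem[0x0b]=0xfa

MEM[0x13,0x12,0x0c,0x15,0x0b] = a1 b9 63 c0 fa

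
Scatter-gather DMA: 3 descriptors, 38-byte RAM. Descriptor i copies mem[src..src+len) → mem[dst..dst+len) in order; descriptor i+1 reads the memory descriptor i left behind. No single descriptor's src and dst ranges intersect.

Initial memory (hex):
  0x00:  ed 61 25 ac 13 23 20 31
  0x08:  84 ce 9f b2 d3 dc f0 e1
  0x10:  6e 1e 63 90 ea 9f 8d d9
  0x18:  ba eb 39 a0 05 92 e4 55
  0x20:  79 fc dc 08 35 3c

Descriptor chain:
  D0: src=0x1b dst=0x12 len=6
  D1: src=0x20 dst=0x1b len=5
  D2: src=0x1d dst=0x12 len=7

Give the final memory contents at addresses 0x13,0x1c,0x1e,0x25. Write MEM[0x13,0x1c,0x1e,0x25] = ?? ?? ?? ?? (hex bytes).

MEM[0x13,0x1c,0x1e,0x25] = 08 fc 08 3c

D0: mem[0x12..0x17] <- [a0 05 92 e4 55 79]
D1: mem[0x1b..0x1f] <- [79 fc dc 08 35]
D2: mem[0x12..0x18] <- [dc 08 35 79 fc dc 08]
query mem[0x13]=0x08, mem[0x1c]=0xfc, mem[0x1e]=0x08, mem[0x25]=0x3c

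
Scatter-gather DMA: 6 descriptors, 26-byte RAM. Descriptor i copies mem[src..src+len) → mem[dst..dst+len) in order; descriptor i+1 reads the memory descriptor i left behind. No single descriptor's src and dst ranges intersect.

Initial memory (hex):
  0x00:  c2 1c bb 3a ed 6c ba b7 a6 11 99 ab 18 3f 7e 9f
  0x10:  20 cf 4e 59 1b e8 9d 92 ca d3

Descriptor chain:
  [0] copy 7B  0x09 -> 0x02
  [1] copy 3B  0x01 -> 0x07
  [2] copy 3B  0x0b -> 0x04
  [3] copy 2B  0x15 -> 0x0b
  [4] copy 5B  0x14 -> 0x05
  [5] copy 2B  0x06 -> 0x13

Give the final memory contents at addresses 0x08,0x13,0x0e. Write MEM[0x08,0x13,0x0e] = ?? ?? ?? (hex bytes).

MEM[0x08,0x13,0x0e] = 92 e8 7e

D0: mem[0x02..0x08] <- [11 99 ab 18 3f 7e 9f]
D1: mem[0x07..0x09] <- [1c 11 99]
D2: mem[0x04..0x06] <- [ab 18 3f]
D3: mem[0x0b..0x0c] <- [e8 9d]
D4: mem[0x05..0x09] <- [1b e8 9d 92 ca]
D5: mem[0x13..0x14] <- [e8 9d]
query mem[0x08]=0x92, mem[0x13]=0xe8, mem[0x0e]=0x7e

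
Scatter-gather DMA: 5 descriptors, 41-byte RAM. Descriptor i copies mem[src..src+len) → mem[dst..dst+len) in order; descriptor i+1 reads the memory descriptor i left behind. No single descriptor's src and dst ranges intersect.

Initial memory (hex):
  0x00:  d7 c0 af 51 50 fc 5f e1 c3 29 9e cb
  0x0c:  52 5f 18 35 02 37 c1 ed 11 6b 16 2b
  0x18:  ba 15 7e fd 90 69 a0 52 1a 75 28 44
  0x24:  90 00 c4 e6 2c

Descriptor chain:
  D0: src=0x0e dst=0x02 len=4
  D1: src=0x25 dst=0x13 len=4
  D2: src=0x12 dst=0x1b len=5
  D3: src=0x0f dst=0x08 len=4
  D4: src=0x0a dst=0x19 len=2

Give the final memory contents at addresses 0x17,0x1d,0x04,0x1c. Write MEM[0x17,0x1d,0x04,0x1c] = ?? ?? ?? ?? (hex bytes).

MEM[0x17,0x1d,0x04,0x1c] = 2b c4 02 00

[0] 0x0e->0x02 len=4 : 18 35 02 37
[1] 0x25->0x13 len=4 : 00 c4 e6 2c
[2] 0x12->0x1b len=5 : c1 00 c4 e6 2c
[3] 0x0f->0x08 len=4 : 35 02 37 c1
[4] 0x0a->0x19 len=2 : 37 c1
query mem[0x17]=0x2b, mem[0x1d]=0xc4, mem[0x04]=0x02, mem[0x1c]=0x00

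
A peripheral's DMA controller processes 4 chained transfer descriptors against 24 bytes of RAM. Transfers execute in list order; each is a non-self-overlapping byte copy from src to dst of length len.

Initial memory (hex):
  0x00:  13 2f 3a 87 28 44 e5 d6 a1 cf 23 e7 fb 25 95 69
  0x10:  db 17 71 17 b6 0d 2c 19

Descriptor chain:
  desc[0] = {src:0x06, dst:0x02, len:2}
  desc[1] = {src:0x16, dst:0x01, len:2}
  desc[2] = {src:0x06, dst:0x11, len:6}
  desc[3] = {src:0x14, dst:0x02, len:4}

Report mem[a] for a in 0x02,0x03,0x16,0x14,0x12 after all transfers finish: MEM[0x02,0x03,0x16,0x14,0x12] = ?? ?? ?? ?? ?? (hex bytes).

  after D0: wrote 2B at 0x02 = e5d6
  after D1: wrote 2B at 0x01 = 2c19
  after D2: wrote 6B at 0x11 = e5d6a1cf23e7
  after D3: wrote 4B at 0x02 = cf23e719
query mem[0x02]=0xcf, mem[0x03]=0x23, mem[0x16]=0xe7, mem[0x14]=0xcf, mem[0x12]=0xd6

MEM[0x02,0x03,0x16,0x14,0x12] = cf 23 e7 cf d6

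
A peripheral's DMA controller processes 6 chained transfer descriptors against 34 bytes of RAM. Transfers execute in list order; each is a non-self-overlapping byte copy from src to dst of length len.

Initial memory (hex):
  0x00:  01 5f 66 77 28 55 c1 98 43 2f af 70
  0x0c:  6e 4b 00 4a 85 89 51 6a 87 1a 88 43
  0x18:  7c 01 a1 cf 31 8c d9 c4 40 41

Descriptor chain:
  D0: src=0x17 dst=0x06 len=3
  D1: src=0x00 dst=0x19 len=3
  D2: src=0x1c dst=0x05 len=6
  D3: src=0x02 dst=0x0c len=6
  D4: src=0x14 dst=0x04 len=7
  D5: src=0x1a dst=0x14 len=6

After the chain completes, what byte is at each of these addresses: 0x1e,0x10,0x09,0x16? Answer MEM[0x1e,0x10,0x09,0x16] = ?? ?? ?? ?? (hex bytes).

D0: mem[0x06..0x08] <- [43 7c 01]
D1: mem[0x19..0x1b] <- [01 5f 66]
D2: mem[0x05..0x0a] <- [31 8c d9 c4 40 41]
D3: mem[0x0c..0x11] <- [66 77 28 31 8c d9]
D4: mem[0x04..0x0a] <- [87 1a 88 43 7c 01 5f]
D5: mem[0x14..0x19] <- [5f 66 31 8c d9 c4]
query mem[0x1e]=0xd9, mem[0x10]=0x8c, mem[0x09]=0x01, mem[0x16]=0x31

MEM[0x1e,0x10,0x09,0x16] = d9 8c 01 31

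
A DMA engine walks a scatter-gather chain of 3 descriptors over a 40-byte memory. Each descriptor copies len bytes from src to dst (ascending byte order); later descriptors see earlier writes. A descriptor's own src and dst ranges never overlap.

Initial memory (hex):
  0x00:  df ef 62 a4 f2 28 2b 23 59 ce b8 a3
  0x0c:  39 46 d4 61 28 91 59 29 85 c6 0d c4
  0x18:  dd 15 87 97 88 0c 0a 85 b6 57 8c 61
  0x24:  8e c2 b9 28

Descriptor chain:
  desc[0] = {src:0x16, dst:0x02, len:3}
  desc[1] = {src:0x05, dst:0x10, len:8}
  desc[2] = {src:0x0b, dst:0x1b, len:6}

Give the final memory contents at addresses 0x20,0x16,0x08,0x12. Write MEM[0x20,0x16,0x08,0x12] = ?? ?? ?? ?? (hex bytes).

MEM[0x20,0x16,0x08,0x12] = 28 a3 59 23

[0] 0x16->0x02 len=3 : 0d c4 dd
[1] 0x05->0x10 len=8 : 28 2b 23 59 ce b8 a3 39
[2] 0x0b->0x1b len=6 : a3 39 46 d4 61 28
query mem[0x20]=0x28, mem[0x16]=0xa3, mem[0x08]=0x59, mem[0x12]=0x23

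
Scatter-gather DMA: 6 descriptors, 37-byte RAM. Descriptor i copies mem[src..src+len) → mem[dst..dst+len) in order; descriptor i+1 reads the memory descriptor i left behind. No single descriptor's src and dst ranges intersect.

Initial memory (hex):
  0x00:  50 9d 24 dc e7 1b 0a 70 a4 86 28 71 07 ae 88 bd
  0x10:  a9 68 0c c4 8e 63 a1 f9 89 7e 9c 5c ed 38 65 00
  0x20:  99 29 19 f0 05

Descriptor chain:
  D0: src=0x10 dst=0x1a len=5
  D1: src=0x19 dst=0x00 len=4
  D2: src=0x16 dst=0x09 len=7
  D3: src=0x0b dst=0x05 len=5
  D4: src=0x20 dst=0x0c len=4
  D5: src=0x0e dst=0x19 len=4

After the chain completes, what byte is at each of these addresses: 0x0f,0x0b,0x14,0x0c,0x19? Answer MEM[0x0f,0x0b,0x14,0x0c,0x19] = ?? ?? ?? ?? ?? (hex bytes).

MEM[0x0f,0x0b,0x14,0x0c,0x19] = f0 89 8e 99 19

[0] 0x10->0x1a len=5 : a9 68 0c c4 8e
[1] 0x19->0x00 len=4 : 7e a9 68 0c
[2] 0x16->0x09 len=7 : a1 f9 89 7e a9 68 0c
[3] 0x0b->0x05 len=5 : 89 7e a9 68 0c
[4] 0x20->0x0c len=4 : 99 29 19 f0
[5] 0x0e->0x19 len=4 : 19 f0 a9 68
query mem[0x0f]=0xf0, mem[0x0b]=0x89, mem[0x14]=0x8e, mem[0x0c]=0x99, mem[0x19]=0x19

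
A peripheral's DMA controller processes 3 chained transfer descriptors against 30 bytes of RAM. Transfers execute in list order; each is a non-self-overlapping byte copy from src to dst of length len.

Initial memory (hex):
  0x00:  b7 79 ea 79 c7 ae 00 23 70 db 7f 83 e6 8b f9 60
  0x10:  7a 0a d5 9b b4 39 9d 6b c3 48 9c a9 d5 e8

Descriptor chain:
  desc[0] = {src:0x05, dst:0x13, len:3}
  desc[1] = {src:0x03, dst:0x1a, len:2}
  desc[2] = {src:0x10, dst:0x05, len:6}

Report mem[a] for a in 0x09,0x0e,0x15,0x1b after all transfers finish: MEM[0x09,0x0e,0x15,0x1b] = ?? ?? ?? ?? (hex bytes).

  after D0: wrote 3B at 0x13 = ae0023
  after D1: wrote 2B at 0x1a = 79c7
  after D2: wrote 6B at 0x05 = 7a0ad5ae0023
query mem[0x09]=0x00, mem[0x0e]=0xf9, mem[0x15]=0x23, mem[0x1b]=0xc7

MEM[0x09,0x0e,0x15,0x1b] = 00 f9 23 c7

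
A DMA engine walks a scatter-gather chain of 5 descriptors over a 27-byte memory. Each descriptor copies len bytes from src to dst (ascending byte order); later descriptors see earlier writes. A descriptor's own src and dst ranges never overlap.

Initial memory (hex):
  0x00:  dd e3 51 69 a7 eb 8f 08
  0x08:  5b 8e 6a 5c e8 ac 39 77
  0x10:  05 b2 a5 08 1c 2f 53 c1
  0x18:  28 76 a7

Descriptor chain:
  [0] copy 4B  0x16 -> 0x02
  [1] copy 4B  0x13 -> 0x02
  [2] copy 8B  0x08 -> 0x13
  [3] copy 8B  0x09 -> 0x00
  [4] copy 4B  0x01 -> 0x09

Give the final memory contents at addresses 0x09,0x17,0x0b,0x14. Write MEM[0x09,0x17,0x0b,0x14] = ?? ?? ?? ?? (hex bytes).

MEM[0x09,0x17,0x0b,0x14] = 6a e8 e8 8e

#0 dst[0x02+4] := {0x53,0xc1,0x28,0x76}
#1 dst[0x02+4] := {0x08,0x1c,0x2f,0x53}
#2 dst[0x13+8] := {0x5b,0x8e,0x6a,0x5c,0xe8,0xac,0x39,0x77}
#3 dst[0x00+8] := {0x8e,0x6a,0x5c,0xe8,0xac,0x39,0x77,0x05}
#4 dst[0x09+4] := {0x6a,0x5c,0xe8,0xac}
query mem[0x09]=0x6a, mem[0x17]=0xe8, mem[0x0b]=0xe8, mem[0x14]=0x8e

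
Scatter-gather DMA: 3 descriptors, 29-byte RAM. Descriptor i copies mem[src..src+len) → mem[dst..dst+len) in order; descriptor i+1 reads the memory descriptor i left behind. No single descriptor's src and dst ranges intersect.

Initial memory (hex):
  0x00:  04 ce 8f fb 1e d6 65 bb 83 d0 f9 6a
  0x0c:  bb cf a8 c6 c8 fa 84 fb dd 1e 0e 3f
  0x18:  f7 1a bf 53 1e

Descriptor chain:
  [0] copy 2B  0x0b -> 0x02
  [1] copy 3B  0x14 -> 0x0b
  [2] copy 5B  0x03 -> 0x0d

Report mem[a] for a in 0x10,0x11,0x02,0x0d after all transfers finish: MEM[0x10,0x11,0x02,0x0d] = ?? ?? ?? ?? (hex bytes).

#0 dst[0x02+2] := {0x6a,0xbb}
#1 dst[0x0b+3] := {0xdd,0x1e,0x0e}
#2 dst[0x0d+5] := {0xbb,0x1e,0xd6,0x65,0xbb}
query mem[0x10]=0x65, mem[0x11]=0xbb, mem[0x02]=0x6a, mem[0x0d]=0xbb

MEM[0x10,0x11,0x02,0x0d] = 65 bb 6a bb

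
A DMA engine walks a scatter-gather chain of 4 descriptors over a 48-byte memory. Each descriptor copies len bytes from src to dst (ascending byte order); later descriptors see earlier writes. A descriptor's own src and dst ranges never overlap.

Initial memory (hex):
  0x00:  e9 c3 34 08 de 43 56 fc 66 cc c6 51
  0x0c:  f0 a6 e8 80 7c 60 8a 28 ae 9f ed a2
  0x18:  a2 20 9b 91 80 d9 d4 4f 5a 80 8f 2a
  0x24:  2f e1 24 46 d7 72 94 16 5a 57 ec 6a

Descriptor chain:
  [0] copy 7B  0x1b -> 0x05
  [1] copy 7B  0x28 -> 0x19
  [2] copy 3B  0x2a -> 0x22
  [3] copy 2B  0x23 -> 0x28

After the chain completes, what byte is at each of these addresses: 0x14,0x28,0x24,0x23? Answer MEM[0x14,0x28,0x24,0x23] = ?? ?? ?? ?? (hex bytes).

MEM[0x14,0x28,0x24,0x23] = ae 16 5a 16

  after D0: wrote 7B at 0x05 = 9180d9d44f5a80
  after D1: wrote 7B at 0x19 = d77294165a57ec
  after D2: wrote 3B at 0x22 = 94165a
  after D3: wrote 2B at 0x28 = 165a
query mem[0x14]=0xae, mem[0x28]=0x16, mem[0x24]=0x5a, mem[0x23]=0x16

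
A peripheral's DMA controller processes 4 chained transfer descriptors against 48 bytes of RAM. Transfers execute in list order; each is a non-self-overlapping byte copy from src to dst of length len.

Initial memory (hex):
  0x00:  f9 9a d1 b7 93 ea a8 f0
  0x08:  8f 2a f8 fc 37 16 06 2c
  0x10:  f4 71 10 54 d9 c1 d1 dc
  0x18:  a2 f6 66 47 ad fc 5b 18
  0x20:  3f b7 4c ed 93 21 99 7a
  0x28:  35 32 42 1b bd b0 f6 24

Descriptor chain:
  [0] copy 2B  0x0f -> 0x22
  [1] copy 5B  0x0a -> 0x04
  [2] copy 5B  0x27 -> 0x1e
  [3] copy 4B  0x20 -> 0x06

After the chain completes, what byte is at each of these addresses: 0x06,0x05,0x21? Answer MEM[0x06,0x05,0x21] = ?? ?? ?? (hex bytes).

MEM[0x06,0x05,0x21] = 32 fc 42

#0 dst[0x22+2] := {0x2c,0xf4}
#1 dst[0x04+5] := {0xf8,0xfc,0x37,0x16,0x06}
#2 dst[0x1e+5] := {0x7a,0x35,0x32,0x42,0x1b}
#3 dst[0x06+4] := {0x32,0x42,0x1b,0xf4}
query mem[0x06]=0x32, mem[0x05]=0xfc, mem[0x21]=0x42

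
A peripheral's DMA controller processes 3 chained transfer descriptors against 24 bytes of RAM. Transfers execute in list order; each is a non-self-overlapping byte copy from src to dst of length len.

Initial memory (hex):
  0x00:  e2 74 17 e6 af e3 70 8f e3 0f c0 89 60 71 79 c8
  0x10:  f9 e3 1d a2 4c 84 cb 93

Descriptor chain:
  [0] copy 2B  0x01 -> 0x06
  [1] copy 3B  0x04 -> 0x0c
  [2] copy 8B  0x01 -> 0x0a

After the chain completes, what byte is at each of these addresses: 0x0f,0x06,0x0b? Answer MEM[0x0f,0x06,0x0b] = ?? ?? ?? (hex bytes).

[0] 0x01->0x06 len=2 : 74 17
[1] 0x04->0x0c len=3 : af e3 74
[2] 0x01->0x0a len=8 : 74 17 e6 af e3 74 17 e3
query mem[0x0f]=0x74, mem[0x06]=0x74, mem[0x0b]=0x17

MEM[0x0f,0x06,0x0b] = 74 74 17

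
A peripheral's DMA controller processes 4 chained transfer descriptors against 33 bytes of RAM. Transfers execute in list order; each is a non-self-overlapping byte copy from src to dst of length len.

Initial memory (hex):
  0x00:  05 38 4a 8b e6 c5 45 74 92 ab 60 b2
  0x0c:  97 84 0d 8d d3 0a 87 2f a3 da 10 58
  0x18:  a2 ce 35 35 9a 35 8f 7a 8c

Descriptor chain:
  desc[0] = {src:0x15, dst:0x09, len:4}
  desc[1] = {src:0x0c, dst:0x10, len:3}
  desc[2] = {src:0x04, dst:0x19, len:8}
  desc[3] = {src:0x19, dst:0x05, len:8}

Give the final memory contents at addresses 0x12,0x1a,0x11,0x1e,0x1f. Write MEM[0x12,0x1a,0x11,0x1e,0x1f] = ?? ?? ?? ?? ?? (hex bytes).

MEM[0x12,0x1a,0x11,0x1e,0x1f] = 0d c5 84 da 10

#0 dst[0x09+4] := {0xda,0x10,0x58,0xa2}
#1 dst[0x10+3] := {0xa2,0x84,0x0d}
#2 dst[0x19+8] := {0xe6,0xc5,0x45,0x74,0x92,0xda,0x10,0x58}
#3 dst[0x05+8] := {0xe6,0xc5,0x45,0x74,0x92,0xda,0x10,0x58}
query mem[0x12]=0x0d, mem[0x1a]=0xc5, mem[0x11]=0x84, mem[0x1e]=0xda, mem[0x1f]=0x10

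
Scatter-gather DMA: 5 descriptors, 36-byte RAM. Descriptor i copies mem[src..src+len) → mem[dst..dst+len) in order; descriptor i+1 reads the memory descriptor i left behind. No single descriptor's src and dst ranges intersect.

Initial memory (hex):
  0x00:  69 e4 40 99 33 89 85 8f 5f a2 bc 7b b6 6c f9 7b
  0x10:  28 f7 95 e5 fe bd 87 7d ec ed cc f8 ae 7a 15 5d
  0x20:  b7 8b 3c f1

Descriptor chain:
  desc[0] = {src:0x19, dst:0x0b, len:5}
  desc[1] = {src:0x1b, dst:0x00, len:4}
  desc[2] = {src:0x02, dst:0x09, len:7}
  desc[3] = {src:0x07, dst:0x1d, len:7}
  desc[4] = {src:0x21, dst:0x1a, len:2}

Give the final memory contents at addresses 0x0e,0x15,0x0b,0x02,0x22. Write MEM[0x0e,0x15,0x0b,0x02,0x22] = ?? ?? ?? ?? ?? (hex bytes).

MEM[0x0e,0x15,0x0b,0x02,0x22] = 8f bd 33 7a 89

  after D0: wrote 5B at 0x0b = edccf8ae7a
  after D1: wrote 4B at 0x00 = f8ae7a15
  after D2: wrote 7B at 0x09 = 7a153389858f5f
  after D3: wrote 7B at 0x1d = 8f5f7a15338985
  after D4: wrote 2B at 0x1a = 3389
query mem[0x0e]=0x8f, mem[0x15]=0xbd, mem[0x0b]=0x33, mem[0x02]=0x7a, mem[0x22]=0x89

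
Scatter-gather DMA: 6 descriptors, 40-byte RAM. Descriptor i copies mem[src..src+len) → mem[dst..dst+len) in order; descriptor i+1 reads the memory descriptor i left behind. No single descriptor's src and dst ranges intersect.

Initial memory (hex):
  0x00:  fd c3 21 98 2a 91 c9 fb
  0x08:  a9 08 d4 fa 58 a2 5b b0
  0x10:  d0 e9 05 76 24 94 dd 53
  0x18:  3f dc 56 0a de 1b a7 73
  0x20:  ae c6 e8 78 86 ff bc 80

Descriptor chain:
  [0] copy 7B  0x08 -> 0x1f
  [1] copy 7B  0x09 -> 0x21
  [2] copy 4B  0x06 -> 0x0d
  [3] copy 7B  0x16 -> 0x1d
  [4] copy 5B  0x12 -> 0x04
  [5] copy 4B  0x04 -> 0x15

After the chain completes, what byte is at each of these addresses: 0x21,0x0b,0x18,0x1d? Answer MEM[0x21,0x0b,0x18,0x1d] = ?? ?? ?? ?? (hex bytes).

MEM[0x21,0x0b,0x18,0x1d] = 56 fa 94 dd

[0] 0x08->0x1f len=7 : a9 08 d4 fa 58 a2 5b
[1] 0x09->0x21 len=7 : 08 d4 fa 58 a2 5b b0
[2] 0x06->0x0d len=4 : c9 fb a9 08
[3] 0x16->0x1d len=7 : dd 53 3f dc 56 0a de
[4] 0x12->0x04 len=5 : 05 76 24 94 dd
[5] 0x04->0x15 len=4 : 05 76 24 94
query mem[0x21]=0x56, mem[0x0b]=0xfa, mem[0x18]=0x94, mem[0x1d]=0xdd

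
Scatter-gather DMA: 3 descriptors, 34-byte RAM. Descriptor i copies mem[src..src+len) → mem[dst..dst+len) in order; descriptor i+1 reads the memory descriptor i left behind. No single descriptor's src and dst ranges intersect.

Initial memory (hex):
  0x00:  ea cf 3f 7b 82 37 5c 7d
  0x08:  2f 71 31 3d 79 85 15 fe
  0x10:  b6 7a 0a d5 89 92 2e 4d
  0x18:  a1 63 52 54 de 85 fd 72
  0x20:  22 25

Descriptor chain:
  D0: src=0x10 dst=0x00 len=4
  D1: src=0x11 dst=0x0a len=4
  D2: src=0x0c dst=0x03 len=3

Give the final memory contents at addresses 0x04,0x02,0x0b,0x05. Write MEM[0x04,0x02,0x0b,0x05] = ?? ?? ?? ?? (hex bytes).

#0 dst[0x00+4] := {0xb6,0x7a,0x0a,0xd5}
#1 dst[0x0a+4] := {0x7a,0x0a,0xd5,0x89}
#2 dst[0x03+3] := {0xd5,0x89,0x15}
query mem[0x04]=0x89, mem[0x02]=0x0a, mem[0x0b]=0x0a, mem[0x05]=0x15

MEM[0x04,0x02,0x0b,0x05] = 89 0a 0a 15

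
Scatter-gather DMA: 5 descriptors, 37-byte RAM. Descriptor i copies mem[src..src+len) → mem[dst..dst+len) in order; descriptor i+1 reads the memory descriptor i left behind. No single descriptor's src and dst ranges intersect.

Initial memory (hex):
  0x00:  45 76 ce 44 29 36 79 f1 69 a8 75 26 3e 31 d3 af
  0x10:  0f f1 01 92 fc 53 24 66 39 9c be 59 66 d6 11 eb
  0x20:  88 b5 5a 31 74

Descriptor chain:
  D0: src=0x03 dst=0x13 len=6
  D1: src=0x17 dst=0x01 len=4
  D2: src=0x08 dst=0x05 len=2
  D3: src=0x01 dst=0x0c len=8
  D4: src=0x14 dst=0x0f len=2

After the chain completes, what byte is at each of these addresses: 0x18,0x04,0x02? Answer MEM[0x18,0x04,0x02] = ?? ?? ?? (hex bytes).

MEM[0x18,0x04,0x02] = 69 be 69

D0: mem[0x13..0x18] <- [44 29 36 79 f1 69]
D1: mem[0x01..0x04] <- [f1 69 9c be]
D2: mem[0x05..0x06] <- [69 a8]
D3: mem[0x0c..0x13] <- [f1 69 9c be 69 a8 f1 69]
D4: mem[0x0f..0x10] <- [29 36]
query mem[0x18]=0x69, mem[0x04]=0xbe, mem[0x02]=0x69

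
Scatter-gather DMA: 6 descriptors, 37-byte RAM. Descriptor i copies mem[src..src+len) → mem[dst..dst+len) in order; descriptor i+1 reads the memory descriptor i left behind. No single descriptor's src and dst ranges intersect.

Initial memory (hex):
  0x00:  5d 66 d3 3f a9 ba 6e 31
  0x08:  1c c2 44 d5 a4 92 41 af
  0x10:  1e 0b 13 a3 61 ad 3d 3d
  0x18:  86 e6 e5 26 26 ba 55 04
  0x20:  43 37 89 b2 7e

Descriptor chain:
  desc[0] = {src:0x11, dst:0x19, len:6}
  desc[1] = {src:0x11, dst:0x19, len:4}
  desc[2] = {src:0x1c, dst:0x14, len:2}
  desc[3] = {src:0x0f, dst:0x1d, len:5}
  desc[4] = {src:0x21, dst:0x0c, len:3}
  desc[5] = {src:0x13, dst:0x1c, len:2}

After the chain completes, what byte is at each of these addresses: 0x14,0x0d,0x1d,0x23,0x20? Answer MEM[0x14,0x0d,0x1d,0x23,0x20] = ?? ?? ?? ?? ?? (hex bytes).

#0 dst[0x19+6] := {0x0b,0x13,0xa3,0x61,0xad,0x3d}
#1 dst[0x19+4] := {0x0b,0x13,0xa3,0x61}
#2 dst[0x14+2] := {0x61,0xad}
#3 dst[0x1d+5] := {0xaf,0x1e,0x0b,0x13,0xa3}
#4 dst[0x0c+3] := {0xa3,0x89,0xb2}
#5 dst[0x1c+2] := {0xa3,0x61}
query mem[0x14]=0x61, mem[0x0d]=0x89, mem[0x1d]=0x61, mem[0x23]=0xb2, mem[0x20]=0x13

MEM[0x14,0x0d,0x1d,0x23,0x20] = 61 89 61 b2 13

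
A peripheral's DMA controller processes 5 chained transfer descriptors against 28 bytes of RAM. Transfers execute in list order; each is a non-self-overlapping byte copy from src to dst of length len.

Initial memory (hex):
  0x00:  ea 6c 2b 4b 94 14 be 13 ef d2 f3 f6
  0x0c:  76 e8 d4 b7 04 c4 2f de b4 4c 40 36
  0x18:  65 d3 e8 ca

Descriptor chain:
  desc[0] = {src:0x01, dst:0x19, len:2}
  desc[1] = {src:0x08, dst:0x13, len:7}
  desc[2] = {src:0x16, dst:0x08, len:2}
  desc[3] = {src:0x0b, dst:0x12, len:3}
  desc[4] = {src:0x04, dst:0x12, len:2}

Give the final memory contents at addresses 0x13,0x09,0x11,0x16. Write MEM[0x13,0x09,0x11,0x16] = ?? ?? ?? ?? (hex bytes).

MEM[0x13,0x09,0x11,0x16] = 14 76 c4 f6

#0 dst[0x19+2] := {0x6c,0x2b}
#1 dst[0x13+7] := {0xef,0xd2,0xf3,0xf6,0x76,0xe8,0xd4}
#2 dst[0x08+2] := {0xf6,0x76}
#3 dst[0x12+3] := {0xf6,0x76,0xe8}
#4 dst[0x12+2] := {0x94,0x14}
query mem[0x13]=0x14, mem[0x09]=0x76, mem[0x11]=0xc4, mem[0x16]=0xf6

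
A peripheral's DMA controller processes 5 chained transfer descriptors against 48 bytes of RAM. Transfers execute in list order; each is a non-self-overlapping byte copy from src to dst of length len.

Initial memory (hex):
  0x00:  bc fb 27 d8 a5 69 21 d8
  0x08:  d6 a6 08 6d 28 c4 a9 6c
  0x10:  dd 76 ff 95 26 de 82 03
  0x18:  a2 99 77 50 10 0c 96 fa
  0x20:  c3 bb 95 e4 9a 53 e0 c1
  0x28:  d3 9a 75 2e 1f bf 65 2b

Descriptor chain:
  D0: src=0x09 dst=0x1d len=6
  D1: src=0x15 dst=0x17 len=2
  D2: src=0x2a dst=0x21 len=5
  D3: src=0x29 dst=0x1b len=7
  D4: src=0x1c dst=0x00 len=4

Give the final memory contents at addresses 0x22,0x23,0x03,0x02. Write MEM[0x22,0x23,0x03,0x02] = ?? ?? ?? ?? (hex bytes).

MEM[0x22,0x23,0x03,0x02] = 2e 1f bf 1f

D0: mem[0x1d..0x22] <- [a6 08 6d 28 c4 a9]
D1: mem[0x17..0x18] <- [de 82]
D2: mem[0x21..0x25] <- [75 2e 1f bf 65]
D3: mem[0x1b..0x21] <- [9a 75 2e 1f bf 65 2b]
D4: mem[0x00..0x03] <- [75 2e 1f bf]
query mem[0x22]=0x2e, mem[0x23]=0x1f, mem[0x03]=0xbf, mem[0x02]=0x1f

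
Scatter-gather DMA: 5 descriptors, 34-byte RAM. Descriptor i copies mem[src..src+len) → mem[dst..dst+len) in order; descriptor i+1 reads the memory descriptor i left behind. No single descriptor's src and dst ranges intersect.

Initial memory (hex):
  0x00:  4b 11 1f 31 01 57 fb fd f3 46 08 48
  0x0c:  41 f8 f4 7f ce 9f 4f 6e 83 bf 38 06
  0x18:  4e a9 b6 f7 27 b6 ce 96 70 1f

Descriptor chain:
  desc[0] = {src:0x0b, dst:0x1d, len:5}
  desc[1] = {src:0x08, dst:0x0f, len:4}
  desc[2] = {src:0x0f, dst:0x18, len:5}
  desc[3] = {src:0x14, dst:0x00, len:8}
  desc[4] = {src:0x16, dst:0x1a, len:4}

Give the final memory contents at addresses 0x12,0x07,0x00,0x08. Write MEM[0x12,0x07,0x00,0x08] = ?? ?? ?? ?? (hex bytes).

#0 dst[0x1d+5] := {0x48,0x41,0xf8,0xf4,0x7f}
#1 dst[0x0f+4] := {0xf3,0x46,0x08,0x48}
#2 dst[0x18+5] := {0xf3,0x46,0x08,0x48,0x6e}
#3 dst[0x00+8] := {0x83,0xbf,0x38,0x06,0xf3,0x46,0x08,0x48}
#4 dst[0x1a+4] := {0x38,0x06,0xf3,0x46}
query mem[0x12]=0x48, mem[0x07]=0x48, mem[0x00]=0x83, mem[0x08]=0xf3

MEM[0x12,0x07,0x00,0x08] = 48 48 83 f3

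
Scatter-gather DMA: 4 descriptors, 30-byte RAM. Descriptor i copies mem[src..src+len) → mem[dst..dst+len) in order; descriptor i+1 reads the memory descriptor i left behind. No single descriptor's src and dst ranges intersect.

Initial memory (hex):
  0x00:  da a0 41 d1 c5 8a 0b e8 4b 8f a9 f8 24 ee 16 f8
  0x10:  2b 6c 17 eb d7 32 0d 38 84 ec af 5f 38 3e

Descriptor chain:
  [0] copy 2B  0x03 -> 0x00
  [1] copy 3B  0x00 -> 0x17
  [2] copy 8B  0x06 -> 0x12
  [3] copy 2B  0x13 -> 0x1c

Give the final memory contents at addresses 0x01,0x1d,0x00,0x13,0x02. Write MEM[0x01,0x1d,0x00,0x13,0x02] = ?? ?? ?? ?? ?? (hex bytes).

MEM[0x01,0x1d,0x00,0x13,0x02] = c5 4b d1 e8 41

D0: mem[0x00..0x01] <- [d1 c5]
D1: mem[0x17..0x19] <- [d1 c5 41]
D2: mem[0x12..0x19] <- [0b e8 4b 8f a9 f8 24 ee]
D3: mem[0x1c..0x1d] <- [e8 4b]
query mem[0x01]=0xc5, mem[0x1d]=0x4b, mem[0x00]=0xd1, mem[0x13]=0xe8, mem[0x02]=0x41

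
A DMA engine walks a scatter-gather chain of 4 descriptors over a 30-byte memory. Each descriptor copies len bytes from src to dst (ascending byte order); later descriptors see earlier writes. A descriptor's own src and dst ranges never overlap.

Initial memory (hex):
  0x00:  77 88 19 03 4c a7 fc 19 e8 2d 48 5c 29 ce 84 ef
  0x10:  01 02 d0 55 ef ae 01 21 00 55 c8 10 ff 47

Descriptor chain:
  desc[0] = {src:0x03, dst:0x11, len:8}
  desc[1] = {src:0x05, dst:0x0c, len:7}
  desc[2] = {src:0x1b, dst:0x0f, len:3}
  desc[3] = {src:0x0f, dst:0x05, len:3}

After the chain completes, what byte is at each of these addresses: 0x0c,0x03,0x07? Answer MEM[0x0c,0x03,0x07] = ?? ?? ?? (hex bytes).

MEM[0x0c,0x03,0x07] = a7 03 47

D0: mem[0x11..0x18] <- [03 4c a7 fc 19 e8 2d 48]
D1: mem[0x0c..0x12] <- [a7 fc 19 e8 2d 48 5c]
D2: mem[0x0f..0x11] <- [10 ff 47]
D3: mem[0x05..0x07] <- [10 ff 47]
query mem[0x0c]=0xa7, mem[0x03]=0x03, mem[0x07]=0x47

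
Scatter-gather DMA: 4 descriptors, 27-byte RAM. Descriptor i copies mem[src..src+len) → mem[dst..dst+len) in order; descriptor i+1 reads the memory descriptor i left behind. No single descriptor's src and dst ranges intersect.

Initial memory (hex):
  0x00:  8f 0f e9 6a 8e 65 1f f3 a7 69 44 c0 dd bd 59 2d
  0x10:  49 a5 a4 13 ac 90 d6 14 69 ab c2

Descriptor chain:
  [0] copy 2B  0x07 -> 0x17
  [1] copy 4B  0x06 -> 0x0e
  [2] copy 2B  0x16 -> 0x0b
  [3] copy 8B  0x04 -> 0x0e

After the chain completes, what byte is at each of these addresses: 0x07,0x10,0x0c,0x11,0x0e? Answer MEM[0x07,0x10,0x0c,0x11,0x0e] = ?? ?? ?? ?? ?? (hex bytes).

D0: mem[0x17..0x18] <- [f3 a7]
D1: mem[0x0e..0x11] <- [1f f3 a7 69]
D2: mem[0x0b..0x0c] <- [d6 f3]
D3: mem[0x0e..0x15] <- [8e 65 1f f3 a7 69 44 d6]
query mem[0x07]=0xf3, mem[0x10]=0x1f, mem[0x0c]=0xf3, mem[0x11]=0xf3, mem[0x0e]=0x8e

MEM[0x07,0x10,0x0c,0x11,0x0e] = f3 1f f3 f3 8e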